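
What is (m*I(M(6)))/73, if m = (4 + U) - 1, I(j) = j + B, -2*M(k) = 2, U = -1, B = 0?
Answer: -2/73 ≈ -0.027397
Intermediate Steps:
M(k) = -1 (M(k) = -1/2*2 = -1)
I(j) = j (I(j) = j + 0 = j)
m = 2 (m = (4 - 1) - 1 = 3 - 1 = 2)
(m*I(M(6)))/73 = (2*(-1))/73 = -2*1/73 = -2/73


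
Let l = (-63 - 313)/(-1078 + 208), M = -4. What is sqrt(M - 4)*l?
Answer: 376*I*sqrt(2)/435 ≈ 1.2224*I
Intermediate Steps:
l = 188/435 (l = -376/(-870) = -376*(-1/870) = 188/435 ≈ 0.43218)
sqrt(M - 4)*l = sqrt(-4 - 4)*(188/435) = sqrt(-8)*(188/435) = (2*I*sqrt(2))*(188/435) = 376*I*sqrt(2)/435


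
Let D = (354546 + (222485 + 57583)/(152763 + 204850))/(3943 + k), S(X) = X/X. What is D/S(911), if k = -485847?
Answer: -63395269383/86167567576 ≈ -0.73572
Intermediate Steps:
S(X) = 1
D = -63395269383/86167567576 (D = (354546 + (222485 + 57583)/(152763 + 204850))/(3943 - 485847) = (354546 + 280068/357613)/(-481904) = (354546 + 280068*(1/357613))*(-1/481904) = (354546 + 280068/357613)*(-1/481904) = (126790538766/357613)*(-1/481904) = -63395269383/86167567576 ≈ -0.73572)
D/S(911) = -63395269383/86167567576/1 = -63395269383/86167567576*1 = -63395269383/86167567576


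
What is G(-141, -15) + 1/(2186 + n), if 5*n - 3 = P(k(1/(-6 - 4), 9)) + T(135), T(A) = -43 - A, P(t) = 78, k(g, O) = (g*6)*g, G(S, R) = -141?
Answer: -1527448/10833 ≈ -141.00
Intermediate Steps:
k(g, O) = 6*g² (k(g, O) = (6*g)*g = 6*g²)
n = -97/5 (n = ⅗ + (78 + (-43 - 1*135))/5 = ⅗ + (78 + (-43 - 135))/5 = ⅗ + (78 - 178)/5 = ⅗ + (⅕)*(-100) = ⅗ - 20 = -97/5 ≈ -19.400)
G(-141, -15) + 1/(2186 + n) = -141 + 1/(2186 - 97/5) = -141 + 1/(10833/5) = -141 + 5/10833 = -1527448/10833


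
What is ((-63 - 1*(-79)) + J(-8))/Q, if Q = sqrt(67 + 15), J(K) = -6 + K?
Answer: sqrt(82)/41 ≈ 0.22086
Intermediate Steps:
Q = sqrt(82) ≈ 9.0554
((-63 - 1*(-79)) + J(-8))/Q = ((-63 - 1*(-79)) + (-6 - 8))/(sqrt(82)) = (sqrt(82)/82)*((-63 + 79) - 14) = (sqrt(82)/82)*(16 - 14) = (sqrt(82)/82)*2 = sqrt(82)/41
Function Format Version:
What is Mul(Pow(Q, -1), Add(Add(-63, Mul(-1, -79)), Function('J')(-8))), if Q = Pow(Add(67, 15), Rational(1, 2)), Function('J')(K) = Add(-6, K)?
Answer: Mul(Rational(1, 41), Pow(82, Rational(1, 2))) ≈ 0.22086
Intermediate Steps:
Q = Pow(82, Rational(1, 2)) ≈ 9.0554
Mul(Pow(Q, -1), Add(Add(-63, Mul(-1, -79)), Function('J')(-8))) = Mul(Pow(Pow(82, Rational(1, 2)), -1), Add(Add(-63, Mul(-1, -79)), Add(-6, -8))) = Mul(Mul(Rational(1, 82), Pow(82, Rational(1, 2))), Add(Add(-63, 79), -14)) = Mul(Mul(Rational(1, 82), Pow(82, Rational(1, 2))), Add(16, -14)) = Mul(Mul(Rational(1, 82), Pow(82, Rational(1, 2))), 2) = Mul(Rational(1, 41), Pow(82, Rational(1, 2)))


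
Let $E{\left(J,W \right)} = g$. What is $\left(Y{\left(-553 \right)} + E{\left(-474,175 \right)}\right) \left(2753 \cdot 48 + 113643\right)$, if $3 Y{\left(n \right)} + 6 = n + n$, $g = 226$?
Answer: $-35557186$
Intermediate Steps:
$Y{\left(n \right)} = -2 + \frac{2 n}{3}$ ($Y{\left(n \right)} = -2 + \frac{n + n}{3} = -2 + \frac{2 n}{3}$)
$E{\left(J,W \right)} = 226$
$\left(Y{\left(-553 \right)} + E{\left(-474,175 \right)}\right) \left(2753 \cdot 48 + 113643\right) = \left(\left(-2 + \frac{2}{3} \left(-553\right)\right) + 226\right) \left(2753 \cdot 48 + 113643\right) = \left(\left(-2 - \frac{1106}{3}\right) + 226\right) \left(132144 + 113643\right) = \left(- \frac{1112}{3} + 226\right) 245787 = \left(- \frac{434}{3}\right) 245787 = -35557186$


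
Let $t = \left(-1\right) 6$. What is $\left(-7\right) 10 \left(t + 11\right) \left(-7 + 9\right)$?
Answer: $-700$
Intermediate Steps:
$t = -6$
$\left(-7\right) 10 \left(t + 11\right) \left(-7 + 9\right) = \left(-7\right) 10 \left(-6 + 11\right) \left(-7 + 9\right) = - 70 \cdot 5 \cdot 2 = \left(-70\right) 10 = -700$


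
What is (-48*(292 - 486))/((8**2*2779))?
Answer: 291/5558 ≈ 0.052357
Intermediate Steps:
(-48*(292 - 486))/((8**2*2779)) = (-48*(-194))/((64*2779)) = 9312/177856 = 9312*(1/177856) = 291/5558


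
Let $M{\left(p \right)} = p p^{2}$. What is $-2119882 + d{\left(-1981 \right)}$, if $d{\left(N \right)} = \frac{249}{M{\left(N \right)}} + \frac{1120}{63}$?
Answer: $- \frac{148321456387811939}{69967432269} \approx -2.1199 \cdot 10^{6}$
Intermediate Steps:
$M{\left(p \right)} = p^{3}$
$d{\left(N \right)} = \frac{160}{9} + \frac{249}{N^{3}}$ ($d{\left(N \right)} = \frac{249}{N^{3}} + \frac{1120}{63} = \frac{249}{N^{3}} + 1120 \cdot \frac{1}{63} = \frac{249}{N^{3}} + \frac{160}{9} = \frac{160}{9} + \frac{249}{N^{3}}$)
$-2119882 + d{\left(-1981 \right)} = -2119882 + \left(\frac{160}{9} + \frac{249}{-7774159141}\right) = -2119882 + \left(\frac{160}{9} + 249 \left(- \frac{1}{7774159141}\right)\right) = -2119882 + \left(\frac{160}{9} - \frac{249}{7774159141}\right) = -2119882 + \frac{1243865460319}{69967432269} = - \frac{148321456387811939}{69967432269}$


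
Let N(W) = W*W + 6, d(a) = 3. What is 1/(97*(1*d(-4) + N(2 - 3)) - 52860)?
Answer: -1/51890 ≈ -1.9272e-5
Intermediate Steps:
N(W) = 6 + W² (N(W) = W² + 6 = 6 + W²)
1/(97*(1*d(-4) + N(2 - 3)) - 52860) = 1/(97*(1*3 + (6 + (2 - 3)²)) - 52860) = 1/(97*(3 + (6 + (-1)²)) - 52860) = 1/(97*(3 + (6 + 1)) - 52860) = 1/(97*(3 + 7) - 52860) = 1/(97*10 - 52860) = 1/(970 - 52860) = 1/(-51890) = -1/51890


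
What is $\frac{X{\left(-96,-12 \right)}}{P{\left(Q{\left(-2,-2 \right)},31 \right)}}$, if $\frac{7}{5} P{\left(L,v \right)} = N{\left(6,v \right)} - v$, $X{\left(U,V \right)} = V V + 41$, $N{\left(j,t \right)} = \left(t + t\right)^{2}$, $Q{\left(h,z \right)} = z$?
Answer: $\frac{259}{3813} \approx 0.067925$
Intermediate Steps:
$N{\left(j,t \right)} = 4 t^{2}$ ($N{\left(j,t \right)} = \left(2 t\right)^{2} = 4 t^{2}$)
$X{\left(U,V \right)} = 41 + V^{2}$ ($X{\left(U,V \right)} = V^{2} + 41 = 41 + V^{2}$)
$P{\left(L,v \right)} = - \frac{5 v}{7} + \frac{20 v^{2}}{7}$ ($P{\left(L,v \right)} = \frac{5 \left(4 v^{2} - v\right)}{7} = \frac{5 \left(- v + 4 v^{2}\right)}{7} = - \frac{5 v}{7} + \frac{20 v^{2}}{7}$)
$\frac{X{\left(-96,-12 \right)}}{P{\left(Q{\left(-2,-2 \right)},31 \right)}} = \frac{41 + \left(-12\right)^{2}}{\frac{5}{7} \cdot 31 \left(-1 + 4 \cdot 31\right)} = \frac{41 + 144}{\frac{5}{7} \cdot 31 \left(-1 + 124\right)} = \frac{185}{\frac{5}{7} \cdot 31 \cdot 123} = \frac{185}{\frac{19065}{7}} = 185 \cdot \frac{7}{19065} = \frac{259}{3813}$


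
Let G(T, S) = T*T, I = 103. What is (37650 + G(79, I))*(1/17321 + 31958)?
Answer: 24295622483429/17321 ≈ 1.4027e+9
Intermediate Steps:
G(T, S) = T**2
(37650 + G(79, I))*(1/17321 + 31958) = (37650 + 79**2)*(1/17321 + 31958) = (37650 + 6241)*(1/17321 + 31958) = 43891*(553544519/17321) = 24295622483429/17321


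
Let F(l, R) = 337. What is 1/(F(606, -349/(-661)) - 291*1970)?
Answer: -1/572933 ≈ -1.7454e-6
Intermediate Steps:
1/(F(606, -349/(-661)) - 291*1970) = 1/(337 - 291*1970) = 1/(337 - 573270) = 1/(-572933) = -1/572933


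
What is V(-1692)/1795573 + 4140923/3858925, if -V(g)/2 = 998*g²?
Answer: -22043529283021321/6928981539025 ≈ -3181.4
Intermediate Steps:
V(g) = -1996*g²
V(-1692)/1795573 + 4140923/3858925 = -1996*(-1692)²/1795573 + 4140923/3858925 = -1996*2862864*(1/1795573) + 4140923*(1/3858925) = -5714276544*1/1795573 + 4140923/3858925 = -5714276544/1795573 + 4140923/3858925 = -22043529283021321/6928981539025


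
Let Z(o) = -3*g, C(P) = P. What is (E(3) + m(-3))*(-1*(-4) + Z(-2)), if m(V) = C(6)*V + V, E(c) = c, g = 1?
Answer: -18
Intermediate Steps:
Z(o) = -3 (Z(o) = -3*1 = -3)
m(V) = 7*V (m(V) = 6*V + V = 7*V)
(E(3) + m(-3))*(-1*(-4) + Z(-2)) = (3 + 7*(-3))*(-1*(-4) - 3) = (3 - 21)*(4 - 3) = -18*1 = -18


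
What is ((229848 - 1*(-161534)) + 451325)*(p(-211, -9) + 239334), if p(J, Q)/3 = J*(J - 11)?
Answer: 320110681020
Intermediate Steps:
p(J, Q) = 3*J*(-11 + J) (p(J, Q) = 3*(J*(J - 11)) = 3*(J*(-11 + J)) = 3*J*(-11 + J))
((229848 - 1*(-161534)) + 451325)*(p(-211, -9) + 239334) = ((229848 - 1*(-161534)) + 451325)*(3*(-211)*(-11 - 211) + 239334) = ((229848 + 161534) + 451325)*(3*(-211)*(-222) + 239334) = (391382 + 451325)*(140526 + 239334) = 842707*379860 = 320110681020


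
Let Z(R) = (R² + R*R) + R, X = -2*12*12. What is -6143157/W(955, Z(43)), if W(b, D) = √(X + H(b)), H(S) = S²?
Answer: -6143157*√911737/911737 ≈ -6433.6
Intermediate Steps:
X = -288 (X = -24*12 = -288)
Z(R) = R + 2*R² (Z(R) = (R² + R²) + R = 2*R² + R = R + 2*R²)
W(b, D) = √(-288 + b²)
-6143157/W(955, Z(43)) = -6143157/√(-288 + 955²) = -6143157/√(-288 + 912025) = -6143157*√911737/911737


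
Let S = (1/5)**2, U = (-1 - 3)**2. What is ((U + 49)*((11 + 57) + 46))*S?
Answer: 1482/5 ≈ 296.40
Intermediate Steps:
U = 16 (U = (-4)**2 = 16)
S = 1/25 (S = (1*(1/5))**2 = (1/5)**2 = 1/25 ≈ 0.040000)
((U + 49)*((11 + 57) + 46))*S = ((16 + 49)*((11 + 57) + 46))*(1/25) = (65*(68 + 46))*(1/25) = (65*114)*(1/25) = 7410*(1/25) = 1482/5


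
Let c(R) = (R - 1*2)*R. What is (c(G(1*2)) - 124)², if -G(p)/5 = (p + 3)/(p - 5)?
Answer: 410881/81 ≈ 5072.6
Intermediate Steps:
G(p) = -5*(3 + p)/(-5 + p) (G(p) = -5*(p + 3)/(p - 5) = -5*(3 + p)/(-5 + p))
c(R) = R*(-2 + R) (c(R) = (R - 2)*R = (-2 + R)*R = R*(-2 + R))
(c(G(1*2)) - 124)² = ((5*(-3 - 2)/(-5 + 1*2))*(-2 + 5*(-3 - 2)/(-5 + 1*2)) - 124)² = ((5*(-3 - 1*2)/(-5 + 2))*(-2 + 5*(-3 - 1*2)/(-5 + 2)) - 124)² = ((5*(-3 - 2)/(-3))*(-2 + 5*(-3 - 2)/(-3)) - 124)² = ((5*(-⅓)*(-5))*(-2 + 5*(-⅓)*(-5)) - 124)² = (25*(-2 + 25/3)/3 - 124)² = ((25/3)*(19/3) - 124)² = (475/9 - 124)² = (-641/9)² = 410881/81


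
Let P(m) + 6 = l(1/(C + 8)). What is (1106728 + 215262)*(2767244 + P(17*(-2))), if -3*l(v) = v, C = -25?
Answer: 186571310466610/51 ≈ 3.6583e+12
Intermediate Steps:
l(v) = -v/3
P(m) = -305/51 (P(m) = -6 - 1/(3*(-25 + 8)) = -6 - 1/3/(-17) = -6 - 1/3*(-1/17) = -6 + 1/51 = -305/51)
(1106728 + 215262)*(2767244 + P(17*(-2))) = (1106728 + 215262)*(2767244 - 305/51) = 1321990*(141129139/51) = 186571310466610/51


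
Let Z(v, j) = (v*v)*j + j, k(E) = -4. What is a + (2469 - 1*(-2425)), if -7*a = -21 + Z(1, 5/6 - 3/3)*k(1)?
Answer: 102833/21 ≈ 4896.8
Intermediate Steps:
Z(v, j) = j + j*v² (Z(v, j) = v²*j + j = j*v² + j = j + j*v²)
a = 59/21 (a = -(-21 + ((5/6 - 3/3)*(1 + 1²))*(-4))/7 = -(-21 + ((5*(⅙) - 3*⅓)*(1 + 1))*(-4))/7 = -(-21 + ((⅚ - 1)*2)*(-4))/7 = -(-21 - ⅙*2*(-4))/7 = -(-21 - ⅓*(-4))/7 = -(-21 + 4/3)/7 = -⅐*(-59/3) = 59/21 ≈ 2.8095)
a + (2469 - 1*(-2425)) = 59/21 + (2469 - 1*(-2425)) = 59/21 + (2469 + 2425) = 59/21 + 4894 = 102833/21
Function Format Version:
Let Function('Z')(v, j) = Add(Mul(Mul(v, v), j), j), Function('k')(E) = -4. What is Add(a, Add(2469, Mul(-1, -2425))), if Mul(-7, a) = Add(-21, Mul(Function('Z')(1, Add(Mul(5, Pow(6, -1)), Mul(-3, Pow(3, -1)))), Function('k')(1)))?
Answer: Rational(102833, 21) ≈ 4896.8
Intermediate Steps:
Function('Z')(v, j) = Add(j, Mul(j, Pow(v, 2))) (Function('Z')(v, j) = Add(Mul(Pow(v, 2), j), j) = Add(Mul(j, Pow(v, 2)), j) = Add(j, Mul(j, Pow(v, 2))))
a = Rational(59, 21) (a = Mul(Rational(-1, 7), Add(-21, Mul(Mul(Add(Mul(5, Pow(6, -1)), Mul(-3, Pow(3, -1))), Add(1, Pow(1, 2))), -4))) = Mul(Rational(-1, 7), Add(-21, Mul(Mul(Add(Mul(5, Rational(1, 6)), Mul(-3, Rational(1, 3))), Add(1, 1)), -4))) = Mul(Rational(-1, 7), Add(-21, Mul(Mul(Add(Rational(5, 6), -1), 2), -4))) = Mul(Rational(-1, 7), Add(-21, Mul(Mul(Rational(-1, 6), 2), -4))) = Mul(Rational(-1, 7), Add(-21, Mul(Rational(-1, 3), -4))) = Mul(Rational(-1, 7), Add(-21, Rational(4, 3))) = Mul(Rational(-1, 7), Rational(-59, 3)) = Rational(59, 21) ≈ 2.8095)
Add(a, Add(2469, Mul(-1, -2425))) = Add(Rational(59, 21), Add(2469, Mul(-1, -2425))) = Add(Rational(59, 21), Add(2469, 2425)) = Add(Rational(59, 21), 4894) = Rational(102833, 21)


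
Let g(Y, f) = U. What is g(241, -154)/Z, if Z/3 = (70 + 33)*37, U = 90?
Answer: 30/3811 ≈ 0.0078720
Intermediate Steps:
g(Y, f) = 90
Z = 11433 (Z = 3*((70 + 33)*37) = 3*(103*37) = 3*3811 = 11433)
g(241, -154)/Z = 90/11433 = 90*(1/11433) = 30/3811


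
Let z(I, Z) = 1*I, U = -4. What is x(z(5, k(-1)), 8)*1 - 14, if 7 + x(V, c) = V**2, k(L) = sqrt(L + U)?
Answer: 4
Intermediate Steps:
k(L) = sqrt(-4 + L) (k(L) = sqrt(L - 4) = sqrt(-4 + L))
z(I, Z) = I
x(V, c) = -7 + V**2
x(z(5, k(-1)), 8)*1 - 14 = (-7 + 5**2)*1 - 14 = (-7 + 25)*1 - 14 = 18*1 - 14 = 18 - 14 = 4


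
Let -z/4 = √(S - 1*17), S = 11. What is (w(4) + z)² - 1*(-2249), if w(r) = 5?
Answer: 2178 - 40*I*√6 ≈ 2178.0 - 97.98*I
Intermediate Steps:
z = -4*I*√6 (z = -4*√(11 - 1*17) = -4*√(11 - 17) = -4*I*√6 ≈ -9.798*I)
(w(4) + z)² - 1*(-2249) = (5 - 4*I*√6)² - 1*(-2249) = (5 - 4*I*√6)² + 2249 = 2249 + (5 - 4*I*√6)²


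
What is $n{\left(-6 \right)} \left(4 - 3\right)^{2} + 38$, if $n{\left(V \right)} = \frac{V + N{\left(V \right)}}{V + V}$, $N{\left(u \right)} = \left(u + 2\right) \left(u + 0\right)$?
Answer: $\frac{73}{2} \approx 36.5$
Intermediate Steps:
$N{\left(u \right)} = u \left(2 + u\right)$ ($N{\left(u \right)} = \left(2 + u\right) u = u \left(2 + u\right)$)
$n{\left(V \right)} = \frac{V + V \left(2 + V\right)}{2 V}$ ($n{\left(V \right)} = \frac{V + V \left(2 + V\right)}{V + V} = \frac{V + V \left(2 + V\right)}{2 V}$)
$n{\left(-6 \right)} \left(4 - 3\right)^{2} + 38 = \left(\frac{3}{2} + \frac{1}{2} \left(-6\right)\right) \left(4 - 3\right)^{2} + 38 = \left(\frac{3}{2} - 3\right) 1^{2} + 38 = \left(- \frac{3}{2}\right) 1 + 38 = - \frac{3}{2} + 38 = \frac{73}{2}$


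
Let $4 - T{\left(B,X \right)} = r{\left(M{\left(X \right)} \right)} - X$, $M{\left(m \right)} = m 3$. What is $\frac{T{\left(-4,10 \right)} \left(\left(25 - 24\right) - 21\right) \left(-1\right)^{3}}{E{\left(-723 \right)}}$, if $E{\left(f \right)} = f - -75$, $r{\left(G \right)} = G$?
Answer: $\frac{40}{81} \approx 0.49383$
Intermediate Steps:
$M{\left(m \right)} = 3 m$
$E{\left(f \right)} = 75 + f$ ($E{\left(f \right)} = f + 75 = 75 + f$)
$T{\left(B,X \right)} = 4 - 2 X$ ($T{\left(B,X \right)} = 4 - \left(3 X - X\right) = 4 - 2 X$)
$\frac{T{\left(-4,10 \right)} \left(\left(25 - 24\right) - 21\right) \left(-1\right)^{3}}{E{\left(-723 \right)}} = \frac{\left(4 - 20\right) \left(\left(25 - 24\right) - 21\right) \left(-1\right)^{3}}{75 - 723} = \frac{\left(4 - 20\right) \left(1 - 21\right) \left(-1\right)}{-648} = \left(-16\right) \left(-20\right) \left(-1\right) \left(- \frac{1}{648}\right) = 320 \left(-1\right) \left(- \frac{1}{648}\right) = \left(-320\right) \left(- \frac{1}{648}\right) = \frac{40}{81}$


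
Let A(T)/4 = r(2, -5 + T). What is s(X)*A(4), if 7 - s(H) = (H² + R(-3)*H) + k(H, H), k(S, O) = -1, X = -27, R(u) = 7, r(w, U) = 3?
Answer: -6384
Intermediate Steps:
A(T) = 12 (A(T) = 4*3 = 12)
s(H) = 8 - H² - 7*H (s(H) = 7 - ((H² + 7*H) - 1) = 7 - (-1 + H² + 7*H) = 7 + (1 - H² - 7*H) = 8 - H² - 7*H)
s(X)*A(4) = (8 - 1*(-27)² - 7*(-27))*12 = (8 - 1*729 + 189)*12 = (8 - 729 + 189)*12 = -532*12 = -6384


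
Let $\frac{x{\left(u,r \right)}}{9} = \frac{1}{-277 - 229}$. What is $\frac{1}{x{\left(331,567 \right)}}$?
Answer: $- \frac{506}{9} \approx -56.222$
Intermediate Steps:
$x{\left(u,r \right)} = - \frac{9}{506}$ ($x{\left(u,r \right)} = \frac{9}{-277 - 229} = \frac{9}{-506} = 9 \left(- \frac{1}{506}\right) = - \frac{9}{506}$)
$\frac{1}{x{\left(331,567 \right)}} = \frac{1}{- \frac{9}{506}} = - \frac{506}{9}$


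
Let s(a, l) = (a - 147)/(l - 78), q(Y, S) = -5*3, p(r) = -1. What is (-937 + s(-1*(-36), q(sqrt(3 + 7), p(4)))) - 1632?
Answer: -79602/31 ≈ -2567.8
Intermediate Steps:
q(Y, S) = -15
s(a, l) = (-147 + a)/(-78 + l)
(-937 + s(-1*(-36), q(sqrt(3 + 7), p(4)))) - 1632 = (-937 + (-147 - 1*(-36))/(-78 - 15)) - 1632 = (-937 + (-147 + 36)/(-93)) - 1632 = (-937 - 1/93*(-111)) - 1632 = (-937 + 37/31) - 1632 = -29010/31 - 1632 = -79602/31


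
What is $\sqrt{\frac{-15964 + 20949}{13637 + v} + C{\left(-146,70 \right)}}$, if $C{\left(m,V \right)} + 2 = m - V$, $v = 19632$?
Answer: $\frac{i \sqrt{241122300733}}{33269} \approx 14.76 i$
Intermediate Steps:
$C{\left(m,V \right)} = -2 + m - V$ ($C{\left(m,V \right)} = -2 - \left(V - m\right) = -2 + m - V$)
$\sqrt{\frac{-15964 + 20949}{13637 + v} + C{\left(-146,70 \right)}} = \sqrt{\frac{-15964 + 20949}{13637 + 19632} - 218} = \sqrt{\frac{4985}{33269} - 218} = \sqrt{- \frac{7247657}{33269}} = \frac{i \sqrt{241122300733}}{33269}$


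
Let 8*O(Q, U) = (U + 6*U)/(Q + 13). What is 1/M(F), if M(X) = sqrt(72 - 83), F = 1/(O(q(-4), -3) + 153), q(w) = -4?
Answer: -I*sqrt(11)/11 ≈ -0.30151*I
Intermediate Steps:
O(Q, U) = 7*U/(8*(13 + Q)) (O(Q, U) = ((U + 6*U)/(Q + 13))/8 = ((7*U)/(13 + Q))/8 = (7*U/(13 + Q))/8 = 7*U/(8*(13 + Q)))
F = 24/3665 (F = 1/((7/8)*(-3)/(13 - 4) + 153) = 1/((7/8)*(-3)/9 + 153) = 1/((7/8)*(-3)*(1/9) + 153) = 1/(-7/24 + 153) = 1/(3665/24) = 24/3665 ≈ 0.0065484)
M(X) = I*sqrt(11) (M(X) = sqrt(-11) = I*sqrt(11))
1/M(F) = 1/(I*sqrt(11)) = -I*sqrt(11)/11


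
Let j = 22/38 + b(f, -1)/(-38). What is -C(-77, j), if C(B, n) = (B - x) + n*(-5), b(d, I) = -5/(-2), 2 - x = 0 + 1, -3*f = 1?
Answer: 6123/76 ≈ 80.566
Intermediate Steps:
f = -⅓ (f = -⅓*1 = -⅓ ≈ -0.33333)
x = 1 (x = 2 - (0 + 1) = 2 - 1*1 = 2 - 1 = 1)
b(d, I) = 5/2 (b(d, I) = -5*(-½) = 5/2)
j = 39/76 (j = 22/38 + (5/2)/(-38) = 22*(1/38) + (5/2)*(-1/38) = 11/19 - 5/76 = 39/76 ≈ 0.51316)
C(B, n) = -1 + B - 5*n (C(B, n) = (B - 1*1) + n*(-5) = (B - 1) - 5*n = (-1 + B) - 5*n = -1 + B - 5*n)
-C(-77, j) = -(-1 - 77 - 5*39/76) = -(-1 - 77 - 195/76) = -1*(-6123/76) = 6123/76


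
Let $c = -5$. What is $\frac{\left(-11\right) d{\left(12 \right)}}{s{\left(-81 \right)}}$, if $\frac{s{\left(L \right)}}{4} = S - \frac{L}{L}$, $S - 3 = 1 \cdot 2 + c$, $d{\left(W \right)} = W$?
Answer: $33$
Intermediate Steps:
$S = 0$ ($S = 3 + \left(1 \cdot 2 - 5\right) = 3 + \left(2 - 5\right) = 3 - 3 = 0$)
$s{\left(L \right)} = -4$ ($s{\left(L \right)} = 4 \left(0 - \frac{L}{L}\right) = 4 \left(0 - 1\right) = 4 \left(-1\right) = -4$)
$\frac{\left(-11\right) d{\left(12 \right)}}{s{\left(-81 \right)}} = \frac{\left(-11\right) 12}{-4} = \left(-132\right) \left(- \frac{1}{4}\right) = 33$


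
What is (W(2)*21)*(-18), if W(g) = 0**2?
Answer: 0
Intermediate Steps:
W(g) = 0
(W(2)*21)*(-18) = (0*21)*(-18) = 0*(-18) = 0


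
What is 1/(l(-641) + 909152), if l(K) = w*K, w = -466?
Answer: 1/1207858 ≈ 8.2791e-7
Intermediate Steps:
l(K) = -466*K
1/(l(-641) + 909152) = 1/(-466*(-641) + 909152) = 1/(298706 + 909152) = 1/1207858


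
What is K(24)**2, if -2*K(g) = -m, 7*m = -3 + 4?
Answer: 1/196 ≈ 0.0051020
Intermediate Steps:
m = 1/7 (m = (-3 + 4)/7 = (1/7)*1 = 1/7 ≈ 0.14286)
K(g) = 1/14 (K(g) = -(-1)/(2*7) = -1/2*(-1/7) = 1/14)
K(24)**2 = (1/14)**2 = 1/196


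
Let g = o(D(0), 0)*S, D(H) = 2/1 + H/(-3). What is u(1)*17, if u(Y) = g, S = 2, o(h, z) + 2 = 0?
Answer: -68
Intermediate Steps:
D(H) = 2 - H/3 (D(H) = 2*1 + H*(-⅓) = 2 - H/3)
o(h, z) = -2 (o(h, z) = -2 + 0 = -2)
g = -4 (g = -2*2 = -4)
u(Y) = -4
u(1)*17 = -4*17 = -68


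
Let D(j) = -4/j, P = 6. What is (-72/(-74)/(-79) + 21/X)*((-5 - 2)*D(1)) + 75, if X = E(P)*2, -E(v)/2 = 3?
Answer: 74990/2923 ≈ 25.655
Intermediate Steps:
E(v) = -6 (E(v) = -2*3 = -6)
X = -12 (X = -6*2 = -12)
(-72/(-74)/(-79) + 21/X)*((-5 - 2)*D(1)) + 75 = (-72/(-74)/(-79) + 21/(-12))*((-5 - 2)*(-4/1)) + 75 = (-72*(-1/74)*(-1/79) + 21*(-1/12))*(-(-28)) + 75 = ((36/37)*(-1/79) - 7/4)*(-7*(-4)) + 75 = (-36/2923 - 7/4)*28 + 75 = -20605/11692*28 + 75 = -144235/2923 + 75 = 74990/2923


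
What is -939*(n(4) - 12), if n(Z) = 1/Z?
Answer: 44133/4 ≈ 11033.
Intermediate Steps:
n(Z) = 1/Z
-939*(n(4) - 12) = -939*(1/4 - 12) = -939*(-47/4) = 44133/4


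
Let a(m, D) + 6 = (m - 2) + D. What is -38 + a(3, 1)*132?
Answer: -566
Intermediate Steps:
a(m, D) = -8 + D + m (a(m, D) = -6 + ((m - 2) + D) = -6 + ((-2 + m) + D) = -6 + (-2 + D + m) = -8 + D + m)
-38 + a(3, 1)*132 = -38 + (-8 + 1 + 3)*132 = -38 - 4*132 = -38 - 528 = -566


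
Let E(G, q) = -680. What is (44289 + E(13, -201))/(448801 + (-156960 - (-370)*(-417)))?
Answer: 43609/137551 ≈ 0.31704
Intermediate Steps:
(44289 + E(13, -201))/(448801 + (-156960 - (-370)*(-417))) = (44289 - 680)/(448801 + (-156960 - (-370)*(-417))) = 43609/(448801 + (-156960 - 1*154290)) = 43609/(448801 + (-156960 - 154290)) = 43609/(448801 - 311250) = 43609/137551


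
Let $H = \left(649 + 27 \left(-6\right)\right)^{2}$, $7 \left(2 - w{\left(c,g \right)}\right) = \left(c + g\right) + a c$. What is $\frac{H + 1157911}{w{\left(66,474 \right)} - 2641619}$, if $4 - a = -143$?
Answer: $- \frac{9765560}{18501561} \approx -0.52782$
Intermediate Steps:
$a = 147$ ($a = 4 - -143 = 4 + 143 = 147$)
$w{\left(c,g \right)} = 2 - \frac{148 c}{7} - \frac{g}{7}$ ($w{\left(c,g \right)} = 2 - \frac{\left(c + g\right) + 147 c}{7} = 2 - \frac{g + 148 c}{7} = 2 - \left(\frac{g}{7} + \frac{148 c}{7}\right) = 2 - \frac{148 c}{7} - \frac{g}{7}$)
$H = 237169$ ($H = \left(649 - 162\right)^{2} = 487^{2} = 237169$)
$\frac{H + 1157911}{w{\left(66,474 \right)} - 2641619} = \frac{237169 + 1157911}{\left(2 - \frac{9768}{7} - \frac{474}{7}\right) - 2641619} = \frac{1395080}{\left(2 - \frac{9768}{7} - \frac{474}{7}\right) - 2641619} = \frac{1395080}{- \frac{10228}{7} - 2641619} = \frac{1395080}{- \frac{18501561}{7}} = 1395080 \left(- \frac{7}{18501561}\right) = - \frac{9765560}{18501561}$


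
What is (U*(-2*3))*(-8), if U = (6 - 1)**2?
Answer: 1200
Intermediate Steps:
U = 25 (U = 5**2 = 25)
(U*(-2*3))*(-8) = (25*(-2*3))*(-8) = (25*(-6))*(-8) = -150*(-8) = 1200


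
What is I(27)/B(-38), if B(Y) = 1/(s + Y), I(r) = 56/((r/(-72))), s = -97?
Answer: 20160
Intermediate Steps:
I(r) = -4032/r (I(r) = 56/((r*(-1/72))) = 56/((-r/72)) = 56*(-72/r) = -4032/r)
B(Y) = 1/(-97 + Y)
I(27)/B(-38) = (-4032/27)/(1/(-97 - 38)) = (-4032*1/27)/(1/(-135)) = -448/(3*(-1/135)) = -448/3*(-135) = 20160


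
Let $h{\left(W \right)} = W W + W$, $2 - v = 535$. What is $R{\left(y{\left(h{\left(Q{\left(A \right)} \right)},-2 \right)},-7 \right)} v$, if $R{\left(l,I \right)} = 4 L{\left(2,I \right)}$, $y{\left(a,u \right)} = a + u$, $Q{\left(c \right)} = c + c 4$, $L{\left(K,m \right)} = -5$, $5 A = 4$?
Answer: $10660$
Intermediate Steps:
$A = \frac{4}{5}$ ($A = \frac{1}{5} \cdot 4 = \frac{4}{5} \approx 0.8$)
$v = -533$ ($v = 2 - 535 = -533$)
$Q{\left(c \right)} = 5 c$ ($Q{\left(c \right)} = c + 4 c = 5 c$)
$h{\left(W \right)} = W + W^{2}$ ($h{\left(W \right)} = W^{2} + W = W + W^{2}$)
$R{\left(l,I \right)} = -20$ ($R{\left(l,I \right)} = 4 \left(-5\right) = -20$)
$R{\left(y{\left(h{\left(Q{\left(A \right)} \right)},-2 \right)},-7 \right)} v = \left(-20\right) \left(-533\right) = 10660$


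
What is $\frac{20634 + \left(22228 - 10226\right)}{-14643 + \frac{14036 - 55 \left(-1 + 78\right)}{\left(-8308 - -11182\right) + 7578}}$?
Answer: $- \frac{113703824}{51012945} \approx -2.2289$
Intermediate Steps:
$\frac{20634 + \left(22228 - 10226\right)}{-14643 + \frac{14036 - 55 \left(-1 + 78\right)}{\left(-8308 - -11182\right) + 7578}} = \frac{20634 + \left(22228 - 10226\right)}{-14643 + \frac{14036 - 4235}{\left(-8308 + 11182\right) + 7578}} = \frac{20634 + 12002}{-14643 + \frac{14036 - 4235}{2874 + 7578}} = \frac{32636}{-14643 + \frac{9801}{10452}} = \frac{32636}{-14643 + 9801 \cdot \frac{1}{10452}} = \frac{32636}{-14643 + \frac{3267}{3484}} = \frac{32636}{- \frac{51012945}{3484}} = 32636 \left(- \frac{3484}{51012945}\right) = - \frac{113703824}{51012945}$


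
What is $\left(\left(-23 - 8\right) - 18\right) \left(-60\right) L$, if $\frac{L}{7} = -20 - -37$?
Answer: $349860$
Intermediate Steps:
$L = 119$ ($L = 7 \left(-20 - -37\right) = 7 \left(-20 + 37\right) = 7 \cdot 17 = 119$)
$\left(\left(-23 - 8\right) - 18\right) \left(-60\right) L = \left(\left(-23 - 8\right) - 18\right) \left(-60\right) 119 = \left(-31 - 18\right) \left(-60\right) 119 = \left(-49\right) \left(-60\right) 119 = 2940 \cdot 119 = 349860$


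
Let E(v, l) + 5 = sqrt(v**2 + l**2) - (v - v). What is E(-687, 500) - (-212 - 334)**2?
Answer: -298121 + sqrt(721969) ≈ -2.9727e+5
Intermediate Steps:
E(v, l) = -5 + sqrt(l**2 + v**2) (E(v, l) = -5 + (sqrt(v**2 + l**2) - (v - v)) = -5 + (sqrt(l**2 + v**2) - 1*0) = -5 + (sqrt(l**2 + v**2) + 0) = -5 + sqrt(l**2 + v**2))
E(-687, 500) - (-212 - 334)**2 = (-5 + sqrt(500**2 + (-687)**2)) - (-212 - 334)**2 = (-5 + sqrt(250000 + 471969)) - 1*(-546)**2 = (-5 + sqrt(721969)) - 1*298116 = (-5 + sqrt(721969)) - 298116 = -298121 + sqrt(721969)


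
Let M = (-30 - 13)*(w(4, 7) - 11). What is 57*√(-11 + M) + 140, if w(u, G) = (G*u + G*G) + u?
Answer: 140 + 57*I*√3021 ≈ 140.0 + 3132.9*I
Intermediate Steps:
w(u, G) = u + G² + G*u (w(u, G) = (G*u + G²) + u = (G² + G*u) + u = u + G² + G*u)
M = -3010 (M = (-30 - 13)*((4 + 7² + 7*4) - 11) = -43*((4 + 49 + 28) - 11) = -43*(81 - 11) = -43*70 = -3010)
57*√(-11 + M) + 140 = 57*√(-11 - 3010) + 140 = 57*√(-3021) + 140 = 57*(I*√3021) + 140 = 57*I*√3021 + 140 = 140 + 57*I*√3021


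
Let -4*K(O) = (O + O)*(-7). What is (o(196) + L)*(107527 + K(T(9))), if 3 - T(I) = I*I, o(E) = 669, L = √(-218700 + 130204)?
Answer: 71752926 + 429016*I*√5531 ≈ 7.1753e+7 + 3.1906e+7*I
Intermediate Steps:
L = 4*I*√5531 (L = √(-88496) = 4*I*√5531 ≈ 297.48*I)
T(I) = 3 - I² (T(I) = 3 - I*I = 3 - I²)
K(O) = 7*O/2 (K(O) = -(O + O)*(-7)/4 = -2*O*(-7)/4 = -(-7)*O/2 = 7*O/2)
(o(196) + L)*(107527 + K(T(9))) = (669 + 4*I*√5531)*(107527 + 7*(3 - 1*9²)/2) = (669 + 4*I*√5531)*(107527 + 7*(3 - 1*81)/2) = (669 + 4*I*√5531)*(107527 + 7*(3 - 81)/2) = (669 + 4*I*√5531)*(107527 + (7/2)*(-78)) = (669 + 4*I*√5531)*(107527 - 273) = (669 + 4*I*√5531)*107254 = 71752926 + 429016*I*√5531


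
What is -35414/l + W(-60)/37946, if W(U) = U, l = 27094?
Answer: -336361321/257027231 ≈ -1.3087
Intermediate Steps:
-35414/l + W(-60)/37946 = -35414/27094 - 60/37946 = -35414*1/27094 - 60*1/37946 = -17707/13547 - 30/18973 = -336361321/257027231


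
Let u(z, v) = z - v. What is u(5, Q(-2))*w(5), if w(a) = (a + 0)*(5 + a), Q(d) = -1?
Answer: 300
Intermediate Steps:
w(a) = a*(5 + a)
u(5, Q(-2))*w(5) = (5 - 1*(-1))*(5*(5 + 5)) = (5 + 1)*(5*10) = 6*50 = 300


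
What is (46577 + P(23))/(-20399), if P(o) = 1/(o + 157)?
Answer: -8383861/3671820 ≈ -2.2833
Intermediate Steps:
P(o) = 1/(157 + o)
(46577 + P(23))/(-20399) = (46577 + 1/(157 + 23))/(-20399) = (46577 + 1/180)*(-1/20399) = (8383861/180)*(-1/20399) = -8383861/3671820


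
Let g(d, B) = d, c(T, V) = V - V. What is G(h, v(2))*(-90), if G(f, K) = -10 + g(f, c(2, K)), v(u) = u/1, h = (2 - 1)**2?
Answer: 810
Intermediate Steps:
c(T, V) = 0
h = 1 (h = 1**2 = 1)
v(u) = u (v(u) = u*1 = u)
G(f, K) = -10 + f
G(h, v(2))*(-90) = (-10 + 1)*(-90) = -9*(-90) = 810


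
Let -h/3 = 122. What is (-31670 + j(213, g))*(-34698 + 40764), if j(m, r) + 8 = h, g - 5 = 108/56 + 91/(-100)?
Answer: -194378904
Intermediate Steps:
g = 4213/700 (g = 5 + (108/56 + 91/(-100)) = 5 + (108*(1/56) + 91*(-1/100)) = 5 + (27/14 - 91/100) = 5 + 713/700 = 4213/700 ≈ 6.0186)
h = -366 (h = -3*122 = -366)
j(m, r) = -374 (j(m, r) = -8 - 366 = -374)
(-31670 + j(213, g))*(-34698 + 40764) = (-31670 - 374)*(-34698 + 40764) = -32044*6066 = -194378904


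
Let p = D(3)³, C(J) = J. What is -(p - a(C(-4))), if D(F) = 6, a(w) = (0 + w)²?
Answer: -200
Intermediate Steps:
a(w) = w²
p = 216 (p = 6³ = 216)
-(p - a(C(-4))) = -(216 - 1*(-4)²) = -(216 - 1*16) = -(216 - 16) = -1*200 = -200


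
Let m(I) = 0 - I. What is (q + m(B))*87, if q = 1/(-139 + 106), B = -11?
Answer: 10498/11 ≈ 954.36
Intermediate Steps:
m(I) = -I
q = -1/33 (q = 1/(-33) = -1/33 ≈ -0.030303)
(q + m(B))*87 = (-1/33 - 1*(-11))*87 = (-1/33 + 11)*87 = (362/33)*87 = 10498/11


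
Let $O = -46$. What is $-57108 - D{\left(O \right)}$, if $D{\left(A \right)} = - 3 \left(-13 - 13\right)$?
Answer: $-57186$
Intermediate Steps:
$D{\left(A \right)} = 78$ ($D{\left(A \right)} = \left(-3\right) \left(-26\right) = 78$)
$-57108 - D{\left(O \right)} = -57108 - 78 = -57186$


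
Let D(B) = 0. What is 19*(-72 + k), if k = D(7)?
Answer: -1368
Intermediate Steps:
k = 0
19*(-72 + k) = 19*(-72 + 0) = 19*(-72) = -1368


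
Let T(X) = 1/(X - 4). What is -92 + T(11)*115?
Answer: -529/7 ≈ -75.571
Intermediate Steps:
T(X) = 1/(-4 + X)
-92 + T(11)*115 = -92 + 115/(-4 + 11) = -92 + 115/7 = -529/7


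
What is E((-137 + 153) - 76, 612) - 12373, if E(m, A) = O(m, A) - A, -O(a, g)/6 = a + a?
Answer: -12265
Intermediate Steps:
O(a, g) = -12*a (O(a, g) = -6*(a + a) = -12*a)
E(m, A) = -A - 12*m (E(m, A) = -12*m - A = -A - 12*m)
E((-137 + 153) - 76, 612) - 12373 = (-1*612 - 12*((-137 + 153) - 76)) - 12373 = (-612 - 12*(16 - 76)) - 12373 = (-612 - 12*(-60)) - 12373 = (-612 + 720) - 12373 = 108 - 12373 = -12265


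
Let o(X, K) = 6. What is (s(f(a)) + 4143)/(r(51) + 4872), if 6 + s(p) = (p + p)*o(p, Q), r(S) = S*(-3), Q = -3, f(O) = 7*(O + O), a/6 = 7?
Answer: 287/121 ≈ 2.3719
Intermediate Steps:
a = 42 (a = 6*7 = 42)
f(O) = 14*O (f(O) = 7*(2*O) = 14*O)
r(S) = -3*S
s(p) = -6 + 12*p (s(p) = -6 + (p + p)*6 = -6 + (2*p)*6 = -6 + 12*p)
(s(f(a)) + 4143)/(r(51) + 4872) = ((-6 + 12*(14*42)) + 4143)/(-3*51 + 4872) = ((-6 + 12*588) + 4143)/(-153 + 4872) = ((-6 + 7056) + 4143)/4719 = (7050 + 4143)*(1/4719) = 11193*(1/4719) = 287/121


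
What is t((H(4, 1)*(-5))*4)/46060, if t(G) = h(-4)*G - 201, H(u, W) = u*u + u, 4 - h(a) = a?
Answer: -3401/46060 ≈ -0.073838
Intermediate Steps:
h(a) = 4 - a
H(u, W) = u + u**2 (H(u, W) = u**2 + u = u + u**2)
t(G) = -201 + 8*G (t(G) = (4 - 1*(-4))*G - 201 = (4 + 4)*G - 201 = 8*G - 201 = -201 + 8*G)
t((H(4, 1)*(-5))*4)/46060 = (-201 + 8*(((4*(1 + 4))*(-5))*4))/46060 = (-201 + 8*(((4*5)*(-5))*4))*(1/46060) = (-201 + 8*((20*(-5))*4))*(1/46060) = (-201 + 8*(-100*4))*(1/46060) = (-201 + 8*(-400))*(1/46060) = (-201 - 3200)*(1/46060) = -3401*1/46060 = -3401/46060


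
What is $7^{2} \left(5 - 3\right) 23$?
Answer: $2254$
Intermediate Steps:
$7^{2} \left(5 - 3\right) 23 = 49 \left(5 - 3\right) 23 = 49 \cdot 2 \cdot 23 = 98 \cdot 23 = 2254$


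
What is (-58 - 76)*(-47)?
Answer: 6298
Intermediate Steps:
(-58 - 76)*(-47) = -134*(-47) = 6298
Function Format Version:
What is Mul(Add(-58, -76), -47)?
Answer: 6298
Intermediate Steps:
Mul(Add(-58, -76), -47) = Mul(-134, -47) = 6298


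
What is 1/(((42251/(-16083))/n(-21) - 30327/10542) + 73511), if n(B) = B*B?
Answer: 3560486706/261724674302803 ≈ 1.3604e-5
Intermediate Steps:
n(B) = B²
1/(((42251/(-16083))/n(-21) - 30327/10542) + 73511) = 1/(((42251/(-16083))/((-21)²) - 30327/10542) + 73511) = 1/(((42251*(-1/16083))/441 - 30327*1/10542) + 73511) = 1/((-42251/16083*1/441 - 10109/3514) + 73511) = 1/((-42251/7092603 - 10109/3514) + 73511) = 1/(-10263941963/3560486706 + 73511) = 1/(261724674302803/3560486706) = 3560486706/261724674302803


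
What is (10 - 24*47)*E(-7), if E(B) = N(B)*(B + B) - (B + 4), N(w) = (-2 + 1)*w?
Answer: 106210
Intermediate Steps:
N(w) = -w
E(B) = -4 - B - 2*B² (E(B) = (-B)*(B + B) - (B + 4) = (-B)*(2*B) - (4 + B) = -2*B² + (-4 - B) = -4 - B - 2*B²)
(10 - 24*47)*E(-7) = (10 - 24*47)*(-4 - 1*(-7) - 2*(-7)²) = (10 - 1128)*(-4 + 7 - 2*49) = -1118*(-4 + 7 - 98) = -1118*(-95) = 106210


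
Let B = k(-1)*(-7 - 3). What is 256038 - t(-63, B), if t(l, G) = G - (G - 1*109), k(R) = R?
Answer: 255929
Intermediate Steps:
B = 10 (B = -(-7 - 3) = -1*(-10) = 10)
t(l, G) = 109 (t(l, G) = G - (G - 109) = G - (-109 + G) = G + (109 - G) = 109)
256038 - t(-63, B) = 256038 - 1*109 = 256038 - 109 = 255929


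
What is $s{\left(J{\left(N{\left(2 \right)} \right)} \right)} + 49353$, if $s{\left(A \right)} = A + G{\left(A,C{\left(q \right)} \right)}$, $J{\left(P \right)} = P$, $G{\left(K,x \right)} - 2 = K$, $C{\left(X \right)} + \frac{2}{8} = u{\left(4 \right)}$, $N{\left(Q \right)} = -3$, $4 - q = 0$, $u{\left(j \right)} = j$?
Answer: $49349$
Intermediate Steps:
$q = 4$ ($q = 4 - 0 = 4 + 0 = 4$)
$C{\left(X \right)} = \frac{15}{4}$ ($C{\left(X \right)} = - \frac{1}{4} + 4 = \frac{15}{4}$)
$G{\left(K,x \right)} = 2 + K$
$s{\left(A \right)} = 2 + 2 A$ ($s{\left(A \right)} = A + \left(2 + A\right) = 2 + 2 A$)
$s{\left(J{\left(N{\left(2 \right)} \right)} \right)} + 49353 = \left(2 + 2 \left(-3\right)\right) + 49353 = \left(2 - 6\right) + 49353 = -4 + 49353 = 49349$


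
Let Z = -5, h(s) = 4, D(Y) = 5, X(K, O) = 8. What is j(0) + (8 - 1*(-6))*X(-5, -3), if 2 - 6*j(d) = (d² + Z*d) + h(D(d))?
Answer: 335/3 ≈ 111.67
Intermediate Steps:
j(d) = -⅓ - d²/6 + 5*d/6 (j(d) = ⅓ - ((d² - 5*d) + 4)/6 = ⅓ - (4 + d² - 5*d)/6 = ⅓ + (-⅔ - d²/6 + 5*d/6) = -⅓ - d²/6 + 5*d/6)
j(0) + (8 - 1*(-6))*X(-5, -3) = (-⅓ - ⅙*0² + (⅚)*0) + (8 - 1*(-6))*8 = (-⅓ - ⅙*0 + 0) + (8 + 6)*8 = (-⅓ + 0 + 0) + 14*8 = -⅓ + 112 = 335/3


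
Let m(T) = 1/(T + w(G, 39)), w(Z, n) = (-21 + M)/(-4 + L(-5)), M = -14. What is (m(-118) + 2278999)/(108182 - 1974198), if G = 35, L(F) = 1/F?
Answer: -187447667/153479816 ≈ -1.2213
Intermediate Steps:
w(Z, n) = 25/3 (w(Z, n) = (-21 - 14)/(-4 + 1/(-5)) = -35/(-4 - ⅕) = -35/(-21/5) = -35*(-5/21) = 25/3)
m(T) = 1/(25/3 + T) (m(T) = 1/(T + 25/3) = 1/(25/3 + T))
(m(-118) + 2278999)/(108182 - 1974198) = (3/(25 + 3*(-118)) + 2278999)/(108182 - 1974198) = (3/(25 - 354) + 2278999)/(-1866016) = (3/(-329) + 2278999)*(-1/1866016) = (3*(-1/329) + 2278999)*(-1/1866016) = (-3/329 + 2278999)*(-1/1866016) = (749790668/329)*(-1/1866016) = -187447667/153479816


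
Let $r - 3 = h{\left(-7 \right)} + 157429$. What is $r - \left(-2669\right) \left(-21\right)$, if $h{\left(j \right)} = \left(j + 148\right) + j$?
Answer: $101517$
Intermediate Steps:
$h{\left(j \right)} = 148 + 2 j$ ($h{\left(j \right)} = \left(148 + j\right) + j = 148 + 2 j$)
$r = 157566$ ($r = 3 + \left(\left(148 + 2 \left(-7\right)\right) + 157429\right) = 3 + \left(\left(148 - 14\right) + 157429\right) = 3 + \left(134 + 157429\right) = 3 + 157563 = 157566$)
$r - \left(-2669\right) \left(-21\right) = 157566 - \left(-2669\right) \left(-21\right) = 157566 - 56049 = 101517$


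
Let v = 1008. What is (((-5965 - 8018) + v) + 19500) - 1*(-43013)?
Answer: 49538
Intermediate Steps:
(((-5965 - 8018) + v) + 19500) - 1*(-43013) = (((-5965 - 8018) + 1008) + 19500) - 1*(-43013) = ((-13983 + 1008) + 19500) + 43013 = (-12975 + 19500) + 43013 = 6525 + 43013 = 49538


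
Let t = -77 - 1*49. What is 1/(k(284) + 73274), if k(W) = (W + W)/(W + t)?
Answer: 79/5788930 ≈ 1.3647e-5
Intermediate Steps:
t = -126 (t = -77 - 49 = -126)
k(W) = 2*W/(-126 + W) (k(W) = (W + W)/(W - 126) = (2*W)/(-126 + W) = 2*W/(-126 + W))
1/(k(284) + 73274) = 1/(2*284/(-126 + 284) + 73274) = 1/(2*284/158 + 73274) = 1/(2*284*(1/158) + 73274) = 1/(284/79 + 73274) = 1/(5788930/79) = 79/5788930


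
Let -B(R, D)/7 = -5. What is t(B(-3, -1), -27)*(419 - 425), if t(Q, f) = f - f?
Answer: 0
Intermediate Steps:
B(R, D) = 35 (B(R, D) = -7*(-5) = 35)
t(Q, f) = 0
t(B(-3, -1), -27)*(419 - 425) = 0*(419 - 425) = 0*(-6) = 0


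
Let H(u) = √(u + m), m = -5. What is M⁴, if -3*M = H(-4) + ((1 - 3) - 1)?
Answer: -4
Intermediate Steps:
H(u) = √(-5 + u) (H(u) = √(u - 5) = √(-5 + u))
M = 1 - I (M = -(√(-5 - 4) + ((1 - 3) - 1))/3 = -(√(-9) + (-2 - 1))/3 = -(3*I - 3)/3 = -(-3 + 3*I)/3 = 1 - I ≈ 1.0 - 1.0*I)
M⁴ = (1 - I)⁴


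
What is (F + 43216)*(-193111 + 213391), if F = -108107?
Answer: -1315989480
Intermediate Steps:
(F + 43216)*(-193111 + 213391) = (-108107 + 43216)*(-193111 + 213391) = -64891*20280 = -1315989480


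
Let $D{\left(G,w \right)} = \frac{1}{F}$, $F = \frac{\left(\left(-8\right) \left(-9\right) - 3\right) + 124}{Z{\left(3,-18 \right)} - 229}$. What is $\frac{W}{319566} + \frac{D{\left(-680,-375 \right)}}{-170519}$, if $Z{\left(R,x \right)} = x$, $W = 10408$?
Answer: $\frac{171303975469}{5258485213761} \approx 0.032577$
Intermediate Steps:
$F = - \frac{193}{247}$ ($F = \frac{\left(\left(-8\right) \left(-9\right) - 3\right) + 124}{-18 - 229} = \frac{\left(72 - 3\right) + 124}{-247} = \left(69 + 124\right) \left(- \frac{1}{247}\right) = 193 \left(- \frac{1}{247}\right) = - \frac{193}{247} \approx -0.78138$)
$D{\left(G,w \right)} = - \frac{247}{193}$ ($D{\left(G,w \right)} = \frac{1}{- \frac{193}{247}} = - \frac{247}{193}$)
$\frac{W}{319566} + \frac{D{\left(-680,-375 \right)}}{-170519} = \frac{10408}{319566} - \frac{247}{193 \left(-170519\right)} = 10408 \cdot \frac{1}{319566} - - \frac{247}{32910167} = \frac{5204}{159783} + \frac{247}{32910167} = \frac{171303975469}{5258485213761}$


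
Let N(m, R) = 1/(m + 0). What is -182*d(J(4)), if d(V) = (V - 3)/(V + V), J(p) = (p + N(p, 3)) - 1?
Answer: -7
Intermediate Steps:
N(m, R) = 1/m
J(p) = -1 + p + 1/p (J(p) = (p + 1/p) - 1 = -1 + p + 1/p)
d(V) = (-3 + V)/(2*V) (d(V) = (-3 + V)/((2*V)) = (-3 + V)*(1/(2*V)) = (-3 + V)/(2*V))
-182*d(J(4)) = -91*(-3 + (-1 + 4 + 1/4))/(-1 + 4 + 1/4) = -91*(-3 + (-1 + 4 + ¼))/(-1 + 4 + ¼) = -91*(-3 + 13/4)/13/4 = -91*4/(13*4) = -182*1/26 = -7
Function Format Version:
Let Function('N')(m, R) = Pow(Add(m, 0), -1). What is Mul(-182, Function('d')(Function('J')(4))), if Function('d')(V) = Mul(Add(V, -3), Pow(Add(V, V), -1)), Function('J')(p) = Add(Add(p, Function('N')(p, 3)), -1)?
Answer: -7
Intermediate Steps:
Function('N')(m, R) = Pow(m, -1)
Function('J')(p) = Add(-1, p, Pow(p, -1)) (Function('J')(p) = Add(Add(p, Pow(p, -1)), -1) = Add(-1, p, Pow(p, -1)))
Function('d')(V) = Mul(Rational(1, 2), Pow(V, -1), Add(-3, V)) (Function('d')(V) = Mul(Add(-3, V), Pow(Mul(2, V), -1)) = Mul(Add(-3, V), Mul(Rational(1, 2), Pow(V, -1))) = Mul(Rational(1, 2), Pow(V, -1), Add(-3, V)))
Mul(-182, Function('d')(Function('J')(4))) = Mul(-182, Mul(Rational(1, 2), Pow(Add(-1, 4, Pow(4, -1)), -1), Add(-3, Add(-1, 4, Pow(4, -1))))) = Mul(-182, Mul(Rational(1, 2), Pow(Add(-1, 4, Rational(1, 4)), -1), Add(-3, Add(-1, 4, Rational(1, 4))))) = Mul(-182, Mul(Rational(1, 2), Pow(Rational(13, 4), -1), Add(-3, Rational(13, 4)))) = Mul(-182, Mul(Rational(1, 2), Rational(4, 13), Rational(1, 4))) = Mul(-182, Rational(1, 26)) = -7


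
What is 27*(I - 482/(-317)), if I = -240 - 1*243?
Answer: -4120983/317 ≈ -13000.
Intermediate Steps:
I = -483 (I = -240 - 243 = -483)
27*(I - 482/(-317)) = 27*(-483 - 482/(-317)) = 27*(-483 - 482*(-1/317)) = 27*(-483 + 482/317) = 27*(-152629/317) = -4120983/317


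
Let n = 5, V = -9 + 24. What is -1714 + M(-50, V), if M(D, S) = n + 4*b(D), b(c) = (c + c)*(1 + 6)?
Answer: -4509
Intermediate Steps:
V = 15
b(c) = 14*c (b(c) = (2*c)*7 = 14*c)
M(D, S) = 5 + 56*D (M(D, S) = 5 + 4*(14*D) = 5 + 56*D)
-1714 + M(-50, V) = -1714 + (5 + 56*(-50)) = -1714 + (5 - 2800) = -1714 - 2795 = -4509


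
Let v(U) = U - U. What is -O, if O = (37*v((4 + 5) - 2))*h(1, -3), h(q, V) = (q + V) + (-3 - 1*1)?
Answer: 0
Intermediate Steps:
h(q, V) = -4 + V + q (h(q, V) = (V + q) + (-3 - 1) = (V + q) - 4 = -4 + V + q)
v(U) = 0
O = 0 (O = (37*0)*(-4 - 3 + 1) = 0*(-6) = 0)
-O = -1*0 = 0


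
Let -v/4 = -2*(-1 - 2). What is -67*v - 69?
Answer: 1539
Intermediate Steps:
v = -24 (v = -(-8)*(-1 - 2) = -(-8)*(-3) = -4*6 = -24)
-67*v - 69 = -67*(-24) - 69 = 1608 - 69 = 1539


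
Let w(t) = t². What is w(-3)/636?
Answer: 3/212 ≈ 0.014151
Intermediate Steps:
w(-3)/636 = (-3)²/636 = 9*(1/636) = 3/212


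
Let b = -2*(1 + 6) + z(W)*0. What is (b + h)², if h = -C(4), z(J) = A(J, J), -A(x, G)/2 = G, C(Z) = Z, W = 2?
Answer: 324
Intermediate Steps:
A(x, G) = -2*G
z(J) = -2*J
h = -4 (h = -1*4 = -4)
b = -14 (b = -2*(1 + 6) - 2*2*0 = -2*7 - 4*0 = -14 + 0 = -14)
(b + h)² = (-14 - 4)² = (-18)² = 324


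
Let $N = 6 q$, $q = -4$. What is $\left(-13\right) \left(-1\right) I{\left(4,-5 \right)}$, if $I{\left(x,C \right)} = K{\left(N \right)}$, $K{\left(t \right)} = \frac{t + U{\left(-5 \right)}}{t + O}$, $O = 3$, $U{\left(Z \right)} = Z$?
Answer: $\frac{377}{21} \approx 17.952$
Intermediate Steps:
$N = -24$ ($N = 6 \left(-4\right) = -24$)
$K{\left(t \right)} = \frac{-5 + t}{3 + t}$ ($K{\left(t \right)} = \frac{t - 5}{t + 3} = \frac{-5 + t}{3 + t}$)
$I{\left(x,C \right)} = \frac{29}{21}$ ($I{\left(x,C \right)} = \frac{-5 - 24}{3 - 24} = \frac{1}{-21} \left(-29\right) = \left(- \frac{1}{21}\right) \left(-29\right) = \frac{29}{21}$)
$\left(-13\right) \left(-1\right) I{\left(4,-5 \right)} = \left(-13\right) \left(-1\right) \frac{29}{21} = 13 \cdot \frac{29}{21} = \frac{377}{21}$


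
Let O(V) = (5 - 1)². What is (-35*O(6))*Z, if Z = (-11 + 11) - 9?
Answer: 5040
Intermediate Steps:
O(V) = 16 (O(V) = 4² = 16)
Z = -9 (Z = 0 - 9 = -9)
(-35*O(6))*Z = -35*16*(-9) = -560*(-9) = 5040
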